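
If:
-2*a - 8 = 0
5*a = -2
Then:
No Solution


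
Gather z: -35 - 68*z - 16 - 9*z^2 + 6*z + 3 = -9*z^2 - 62*z - 48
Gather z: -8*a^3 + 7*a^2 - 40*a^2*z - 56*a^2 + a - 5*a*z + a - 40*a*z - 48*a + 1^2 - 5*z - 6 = -8*a^3 - 49*a^2 - 46*a + z*(-40*a^2 - 45*a - 5) - 5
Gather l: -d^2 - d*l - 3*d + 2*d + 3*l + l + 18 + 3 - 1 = -d^2 - d + l*(4 - d) + 20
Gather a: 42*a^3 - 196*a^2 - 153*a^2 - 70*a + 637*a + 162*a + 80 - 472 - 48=42*a^3 - 349*a^2 + 729*a - 440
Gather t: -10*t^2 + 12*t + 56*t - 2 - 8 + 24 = -10*t^2 + 68*t + 14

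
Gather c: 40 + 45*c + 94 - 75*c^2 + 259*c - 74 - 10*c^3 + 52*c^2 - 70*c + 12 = -10*c^3 - 23*c^2 + 234*c + 72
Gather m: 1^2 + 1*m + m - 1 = 2*m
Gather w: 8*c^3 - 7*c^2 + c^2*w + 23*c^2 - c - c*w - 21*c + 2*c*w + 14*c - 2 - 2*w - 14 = 8*c^3 + 16*c^2 - 8*c + w*(c^2 + c - 2) - 16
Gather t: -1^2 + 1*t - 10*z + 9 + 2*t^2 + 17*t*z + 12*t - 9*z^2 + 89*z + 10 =2*t^2 + t*(17*z + 13) - 9*z^2 + 79*z + 18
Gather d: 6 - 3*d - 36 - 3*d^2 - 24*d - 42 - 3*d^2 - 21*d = -6*d^2 - 48*d - 72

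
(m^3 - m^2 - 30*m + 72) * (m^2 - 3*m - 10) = m^5 - 4*m^4 - 37*m^3 + 172*m^2 + 84*m - 720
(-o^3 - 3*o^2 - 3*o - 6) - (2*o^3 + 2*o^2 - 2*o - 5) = -3*o^3 - 5*o^2 - o - 1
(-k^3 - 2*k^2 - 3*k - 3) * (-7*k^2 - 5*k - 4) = 7*k^5 + 19*k^4 + 35*k^3 + 44*k^2 + 27*k + 12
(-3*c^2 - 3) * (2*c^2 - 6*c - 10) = -6*c^4 + 18*c^3 + 24*c^2 + 18*c + 30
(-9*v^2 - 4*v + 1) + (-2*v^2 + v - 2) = -11*v^2 - 3*v - 1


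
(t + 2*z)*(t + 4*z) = t^2 + 6*t*z + 8*z^2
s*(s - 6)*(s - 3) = s^3 - 9*s^2 + 18*s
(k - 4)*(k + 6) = k^2 + 2*k - 24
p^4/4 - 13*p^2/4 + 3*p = p*(p/4 + 1)*(p - 3)*(p - 1)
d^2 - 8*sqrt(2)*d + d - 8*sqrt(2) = (d + 1)*(d - 8*sqrt(2))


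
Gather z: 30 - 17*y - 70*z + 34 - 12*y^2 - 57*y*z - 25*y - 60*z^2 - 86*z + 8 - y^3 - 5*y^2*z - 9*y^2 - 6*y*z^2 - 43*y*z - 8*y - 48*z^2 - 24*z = -y^3 - 21*y^2 - 50*y + z^2*(-6*y - 108) + z*(-5*y^2 - 100*y - 180) + 72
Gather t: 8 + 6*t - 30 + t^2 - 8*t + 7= t^2 - 2*t - 15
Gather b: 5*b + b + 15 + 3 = 6*b + 18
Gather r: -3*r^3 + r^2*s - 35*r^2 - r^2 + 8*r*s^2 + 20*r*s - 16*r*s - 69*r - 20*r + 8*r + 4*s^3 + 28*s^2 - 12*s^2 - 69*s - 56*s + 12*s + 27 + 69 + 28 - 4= -3*r^3 + r^2*(s - 36) + r*(8*s^2 + 4*s - 81) + 4*s^3 + 16*s^2 - 113*s + 120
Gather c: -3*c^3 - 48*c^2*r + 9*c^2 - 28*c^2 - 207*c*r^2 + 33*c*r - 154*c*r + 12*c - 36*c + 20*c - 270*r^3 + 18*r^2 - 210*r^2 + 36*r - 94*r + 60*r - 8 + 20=-3*c^3 + c^2*(-48*r - 19) + c*(-207*r^2 - 121*r - 4) - 270*r^3 - 192*r^2 + 2*r + 12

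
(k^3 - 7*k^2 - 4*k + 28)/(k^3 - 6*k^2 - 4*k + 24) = (k - 7)/(k - 6)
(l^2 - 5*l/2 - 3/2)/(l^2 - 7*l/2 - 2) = (l - 3)/(l - 4)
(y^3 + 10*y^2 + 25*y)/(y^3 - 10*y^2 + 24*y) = (y^2 + 10*y + 25)/(y^2 - 10*y + 24)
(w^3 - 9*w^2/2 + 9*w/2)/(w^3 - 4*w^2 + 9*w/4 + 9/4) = 2*w/(2*w + 1)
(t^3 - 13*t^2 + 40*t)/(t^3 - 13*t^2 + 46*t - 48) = t*(t - 5)/(t^2 - 5*t + 6)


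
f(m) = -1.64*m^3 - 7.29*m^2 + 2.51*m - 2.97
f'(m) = -4.92*m^2 - 14.58*m + 2.51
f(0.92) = -8.11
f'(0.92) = -15.07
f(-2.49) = -29.10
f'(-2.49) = 8.31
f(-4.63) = -8.09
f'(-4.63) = -35.45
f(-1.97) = -23.67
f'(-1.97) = 12.14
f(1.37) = -17.43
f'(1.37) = -26.70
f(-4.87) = 1.33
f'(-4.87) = -43.17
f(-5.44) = 31.66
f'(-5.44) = -63.78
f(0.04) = -2.88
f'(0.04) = 1.92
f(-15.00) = 3854.13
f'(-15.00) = -885.79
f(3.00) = -105.33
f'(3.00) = -85.51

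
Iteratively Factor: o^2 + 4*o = (o)*(o + 4)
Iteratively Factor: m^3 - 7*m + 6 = (m - 1)*(m^2 + m - 6) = (m - 2)*(m - 1)*(m + 3)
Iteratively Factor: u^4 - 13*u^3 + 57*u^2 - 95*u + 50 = (u - 1)*(u^3 - 12*u^2 + 45*u - 50) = (u - 5)*(u - 1)*(u^2 - 7*u + 10) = (u - 5)*(u - 2)*(u - 1)*(u - 5)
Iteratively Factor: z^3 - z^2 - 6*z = (z + 2)*(z^2 - 3*z) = z*(z + 2)*(z - 3)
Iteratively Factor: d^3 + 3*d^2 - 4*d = (d + 4)*(d^2 - d) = d*(d + 4)*(d - 1)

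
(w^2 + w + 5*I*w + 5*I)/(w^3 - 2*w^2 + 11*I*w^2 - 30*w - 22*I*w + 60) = (w + 1)/(w^2 + w*(-2 + 6*I) - 12*I)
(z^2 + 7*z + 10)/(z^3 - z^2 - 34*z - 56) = (z + 5)/(z^2 - 3*z - 28)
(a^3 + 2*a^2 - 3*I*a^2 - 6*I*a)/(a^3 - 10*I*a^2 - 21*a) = (a + 2)/(a - 7*I)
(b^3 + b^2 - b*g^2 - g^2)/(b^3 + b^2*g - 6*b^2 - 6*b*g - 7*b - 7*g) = (b - g)/(b - 7)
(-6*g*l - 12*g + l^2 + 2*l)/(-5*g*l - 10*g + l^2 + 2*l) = (6*g - l)/(5*g - l)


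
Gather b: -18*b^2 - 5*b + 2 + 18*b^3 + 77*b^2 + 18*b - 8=18*b^3 + 59*b^2 + 13*b - 6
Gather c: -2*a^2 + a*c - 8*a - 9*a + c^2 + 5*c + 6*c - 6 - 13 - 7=-2*a^2 - 17*a + c^2 + c*(a + 11) - 26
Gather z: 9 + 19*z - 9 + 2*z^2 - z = 2*z^2 + 18*z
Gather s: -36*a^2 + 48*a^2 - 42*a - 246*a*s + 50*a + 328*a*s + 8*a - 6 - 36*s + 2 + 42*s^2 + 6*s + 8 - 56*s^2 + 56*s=12*a^2 + 16*a - 14*s^2 + s*(82*a + 26) + 4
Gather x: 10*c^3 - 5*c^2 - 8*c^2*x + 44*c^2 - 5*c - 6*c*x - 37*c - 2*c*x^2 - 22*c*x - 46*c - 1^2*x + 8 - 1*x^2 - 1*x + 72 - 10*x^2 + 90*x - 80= 10*c^3 + 39*c^2 - 88*c + x^2*(-2*c - 11) + x*(-8*c^2 - 28*c + 88)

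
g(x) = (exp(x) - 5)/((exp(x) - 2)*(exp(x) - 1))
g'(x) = -(exp(x) - 5)*exp(x)/((exp(x) - 2)*(exp(x) - 1)^2) - (exp(x) - 5)*exp(x)/((exp(x) - 2)^2*(exp(x) - 1)) + exp(x)/((exp(x) - 2)*(exp(x) - 1)) = (-exp(2*x) + 10*exp(x) - 13)*exp(x)/(exp(4*x) - 6*exp(3*x) + 13*exp(2*x) - 12*exp(x) + 4)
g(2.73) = 0.05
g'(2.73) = -0.04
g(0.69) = 481.39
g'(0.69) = 151434.36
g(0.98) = -2.11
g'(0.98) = 14.26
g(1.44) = -0.11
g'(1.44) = 0.94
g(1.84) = 0.06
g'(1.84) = 0.13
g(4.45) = 0.01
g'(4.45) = -0.01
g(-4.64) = -2.53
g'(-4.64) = -0.03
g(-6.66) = -2.50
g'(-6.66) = -0.00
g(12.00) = 0.00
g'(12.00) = 0.00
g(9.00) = 0.00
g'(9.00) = 0.00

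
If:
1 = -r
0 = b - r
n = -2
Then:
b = -1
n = -2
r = -1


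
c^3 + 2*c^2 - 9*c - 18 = (c - 3)*(c + 2)*(c + 3)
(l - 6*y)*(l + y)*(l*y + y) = l^3*y - 5*l^2*y^2 + l^2*y - 6*l*y^3 - 5*l*y^2 - 6*y^3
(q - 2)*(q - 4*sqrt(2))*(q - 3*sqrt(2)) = q^3 - 7*sqrt(2)*q^2 - 2*q^2 + 14*sqrt(2)*q + 24*q - 48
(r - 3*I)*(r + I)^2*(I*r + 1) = I*r^4 + 2*r^3 + 4*I*r^2 + 2*r + 3*I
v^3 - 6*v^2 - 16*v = v*(v - 8)*(v + 2)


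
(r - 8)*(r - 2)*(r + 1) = r^3 - 9*r^2 + 6*r + 16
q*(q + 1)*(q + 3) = q^3 + 4*q^2 + 3*q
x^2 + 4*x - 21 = (x - 3)*(x + 7)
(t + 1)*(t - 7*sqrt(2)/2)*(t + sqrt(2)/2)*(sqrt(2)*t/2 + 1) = sqrt(2)*t^4/2 - 2*t^3 + sqrt(2)*t^3/2 - 19*sqrt(2)*t^2/4 - 2*t^2 - 19*sqrt(2)*t/4 - 7*t/2 - 7/2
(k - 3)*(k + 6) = k^2 + 3*k - 18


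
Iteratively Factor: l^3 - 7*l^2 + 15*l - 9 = (l - 1)*(l^2 - 6*l + 9) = (l - 3)*(l - 1)*(l - 3)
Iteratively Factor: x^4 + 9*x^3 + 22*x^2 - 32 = (x - 1)*(x^3 + 10*x^2 + 32*x + 32) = (x - 1)*(x + 2)*(x^2 + 8*x + 16) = (x - 1)*(x + 2)*(x + 4)*(x + 4)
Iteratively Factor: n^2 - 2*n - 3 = (n - 3)*(n + 1)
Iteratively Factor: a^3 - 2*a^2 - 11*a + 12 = (a - 4)*(a^2 + 2*a - 3) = (a - 4)*(a + 3)*(a - 1)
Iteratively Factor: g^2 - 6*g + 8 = (g - 2)*(g - 4)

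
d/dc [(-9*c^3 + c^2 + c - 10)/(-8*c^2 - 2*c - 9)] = (72*c^4 + 36*c^3 + 249*c^2 - 178*c - 29)/(64*c^4 + 32*c^3 + 148*c^2 + 36*c + 81)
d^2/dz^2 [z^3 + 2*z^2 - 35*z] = 6*z + 4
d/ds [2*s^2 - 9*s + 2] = 4*s - 9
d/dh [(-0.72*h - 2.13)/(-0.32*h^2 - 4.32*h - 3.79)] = (0.2304*h^2 + 3.1104*h - (0.64*h + 4.32)*(0.72*h + 2.13) + 2.7288)/(0.32*h^2 + 4.32*h + 3.79)^2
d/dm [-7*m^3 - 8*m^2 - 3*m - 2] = -21*m^2 - 16*m - 3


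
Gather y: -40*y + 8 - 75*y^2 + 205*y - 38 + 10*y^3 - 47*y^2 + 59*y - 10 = 10*y^3 - 122*y^2 + 224*y - 40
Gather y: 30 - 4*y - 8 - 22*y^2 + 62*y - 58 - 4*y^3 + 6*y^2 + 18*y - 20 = -4*y^3 - 16*y^2 + 76*y - 56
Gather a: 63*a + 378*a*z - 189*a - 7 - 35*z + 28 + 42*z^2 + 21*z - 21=a*(378*z - 126) + 42*z^2 - 14*z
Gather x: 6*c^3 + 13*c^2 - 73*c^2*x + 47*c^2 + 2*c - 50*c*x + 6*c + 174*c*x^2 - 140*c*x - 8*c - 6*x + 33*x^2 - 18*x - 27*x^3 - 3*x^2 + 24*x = 6*c^3 + 60*c^2 - 27*x^3 + x^2*(174*c + 30) + x*(-73*c^2 - 190*c)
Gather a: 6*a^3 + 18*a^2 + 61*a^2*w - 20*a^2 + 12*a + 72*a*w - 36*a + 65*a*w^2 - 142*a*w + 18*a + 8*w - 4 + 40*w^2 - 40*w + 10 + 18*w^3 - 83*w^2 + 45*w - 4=6*a^3 + a^2*(61*w - 2) + a*(65*w^2 - 70*w - 6) + 18*w^3 - 43*w^2 + 13*w + 2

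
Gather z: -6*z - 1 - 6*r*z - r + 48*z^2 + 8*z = -r + 48*z^2 + z*(2 - 6*r) - 1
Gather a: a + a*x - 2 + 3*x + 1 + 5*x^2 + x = a*(x + 1) + 5*x^2 + 4*x - 1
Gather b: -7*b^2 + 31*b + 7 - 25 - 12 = -7*b^2 + 31*b - 30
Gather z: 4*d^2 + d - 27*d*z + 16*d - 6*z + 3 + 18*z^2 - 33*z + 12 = 4*d^2 + 17*d + 18*z^2 + z*(-27*d - 39) + 15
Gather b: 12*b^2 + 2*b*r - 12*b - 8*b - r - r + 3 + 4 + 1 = 12*b^2 + b*(2*r - 20) - 2*r + 8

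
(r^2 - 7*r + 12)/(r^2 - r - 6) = (r - 4)/(r + 2)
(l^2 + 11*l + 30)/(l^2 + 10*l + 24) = (l + 5)/(l + 4)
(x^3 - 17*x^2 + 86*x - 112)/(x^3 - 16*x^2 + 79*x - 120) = (x^2 - 9*x + 14)/(x^2 - 8*x + 15)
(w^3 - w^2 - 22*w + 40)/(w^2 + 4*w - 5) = (w^2 - 6*w + 8)/(w - 1)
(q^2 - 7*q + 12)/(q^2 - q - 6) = (q - 4)/(q + 2)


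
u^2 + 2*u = u*(u + 2)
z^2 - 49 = (z - 7)*(z + 7)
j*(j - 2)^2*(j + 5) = j^4 + j^3 - 16*j^2 + 20*j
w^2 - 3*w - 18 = (w - 6)*(w + 3)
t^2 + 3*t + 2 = (t + 1)*(t + 2)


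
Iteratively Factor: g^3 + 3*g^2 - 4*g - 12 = (g + 2)*(g^2 + g - 6) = (g + 2)*(g + 3)*(g - 2)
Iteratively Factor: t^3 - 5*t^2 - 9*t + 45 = (t - 5)*(t^2 - 9) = (t - 5)*(t - 3)*(t + 3)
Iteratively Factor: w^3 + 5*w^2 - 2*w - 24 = (w - 2)*(w^2 + 7*w + 12) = (w - 2)*(w + 3)*(w + 4)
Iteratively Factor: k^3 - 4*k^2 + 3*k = (k)*(k^2 - 4*k + 3) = k*(k - 1)*(k - 3)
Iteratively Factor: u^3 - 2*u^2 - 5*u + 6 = (u - 1)*(u^2 - u - 6) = (u - 3)*(u - 1)*(u + 2)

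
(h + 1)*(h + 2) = h^2 + 3*h + 2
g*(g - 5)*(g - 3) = g^3 - 8*g^2 + 15*g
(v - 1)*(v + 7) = v^2 + 6*v - 7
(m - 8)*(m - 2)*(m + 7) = m^3 - 3*m^2 - 54*m + 112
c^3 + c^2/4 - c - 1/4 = (c - 1)*(c + 1/4)*(c + 1)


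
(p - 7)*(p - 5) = p^2 - 12*p + 35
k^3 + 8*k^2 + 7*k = k*(k + 1)*(k + 7)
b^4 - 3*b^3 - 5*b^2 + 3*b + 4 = (b - 4)*(b - 1)*(b + 1)^2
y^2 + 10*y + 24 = (y + 4)*(y + 6)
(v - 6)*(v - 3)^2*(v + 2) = v^4 - 10*v^3 + 21*v^2 + 36*v - 108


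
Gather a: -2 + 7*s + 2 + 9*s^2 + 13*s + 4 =9*s^2 + 20*s + 4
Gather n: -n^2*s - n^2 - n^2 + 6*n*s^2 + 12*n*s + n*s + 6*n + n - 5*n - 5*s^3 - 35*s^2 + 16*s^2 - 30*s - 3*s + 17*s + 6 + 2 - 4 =n^2*(-s - 2) + n*(6*s^2 + 13*s + 2) - 5*s^3 - 19*s^2 - 16*s + 4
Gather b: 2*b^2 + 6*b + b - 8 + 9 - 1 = 2*b^2 + 7*b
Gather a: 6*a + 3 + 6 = 6*a + 9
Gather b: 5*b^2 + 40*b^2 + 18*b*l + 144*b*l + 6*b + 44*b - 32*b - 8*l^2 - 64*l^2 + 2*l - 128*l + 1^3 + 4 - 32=45*b^2 + b*(162*l + 18) - 72*l^2 - 126*l - 27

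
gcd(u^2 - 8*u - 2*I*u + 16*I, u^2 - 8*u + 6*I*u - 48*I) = u - 8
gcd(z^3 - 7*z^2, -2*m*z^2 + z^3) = z^2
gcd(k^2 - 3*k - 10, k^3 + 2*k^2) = k + 2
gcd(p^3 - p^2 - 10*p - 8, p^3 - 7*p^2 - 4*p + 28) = p + 2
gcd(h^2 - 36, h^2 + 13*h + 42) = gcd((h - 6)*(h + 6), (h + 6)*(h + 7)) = h + 6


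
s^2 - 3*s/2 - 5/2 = (s - 5/2)*(s + 1)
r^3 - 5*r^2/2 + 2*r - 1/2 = (r - 1)^2*(r - 1/2)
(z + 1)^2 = z^2 + 2*z + 1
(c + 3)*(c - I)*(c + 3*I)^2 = c^4 + 3*c^3 + 5*I*c^3 - 3*c^2 + 15*I*c^2 - 9*c + 9*I*c + 27*I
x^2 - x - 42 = (x - 7)*(x + 6)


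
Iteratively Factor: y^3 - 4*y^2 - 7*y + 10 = (y - 5)*(y^2 + y - 2) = (y - 5)*(y - 1)*(y + 2)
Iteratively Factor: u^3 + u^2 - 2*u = (u + 2)*(u^2 - u) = u*(u + 2)*(u - 1)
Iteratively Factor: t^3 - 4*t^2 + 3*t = (t - 1)*(t^2 - 3*t) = t*(t - 1)*(t - 3)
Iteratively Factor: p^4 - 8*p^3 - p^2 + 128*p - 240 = (p - 4)*(p^3 - 4*p^2 - 17*p + 60) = (p - 5)*(p - 4)*(p^2 + p - 12) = (p - 5)*(p - 4)*(p + 4)*(p - 3)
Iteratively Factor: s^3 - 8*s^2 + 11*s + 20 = (s + 1)*(s^2 - 9*s + 20) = (s - 5)*(s + 1)*(s - 4)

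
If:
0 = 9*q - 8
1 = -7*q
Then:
No Solution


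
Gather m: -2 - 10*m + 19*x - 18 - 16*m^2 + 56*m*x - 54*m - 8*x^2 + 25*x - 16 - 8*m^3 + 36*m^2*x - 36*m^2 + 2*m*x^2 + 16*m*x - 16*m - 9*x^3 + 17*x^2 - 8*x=-8*m^3 + m^2*(36*x - 52) + m*(2*x^2 + 72*x - 80) - 9*x^3 + 9*x^2 + 36*x - 36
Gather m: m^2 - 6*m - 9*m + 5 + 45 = m^2 - 15*m + 50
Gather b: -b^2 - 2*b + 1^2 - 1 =-b^2 - 2*b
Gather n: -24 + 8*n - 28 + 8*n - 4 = 16*n - 56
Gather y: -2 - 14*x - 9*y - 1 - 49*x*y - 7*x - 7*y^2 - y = -21*x - 7*y^2 + y*(-49*x - 10) - 3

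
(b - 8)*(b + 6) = b^2 - 2*b - 48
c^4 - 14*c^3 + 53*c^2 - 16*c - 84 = (c - 7)*(c - 6)*(c - 2)*(c + 1)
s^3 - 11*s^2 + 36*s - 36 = (s - 6)*(s - 3)*(s - 2)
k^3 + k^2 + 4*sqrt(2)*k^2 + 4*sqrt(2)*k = k*(k + 1)*(k + 4*sqrt(2))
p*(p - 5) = p^2 - 5*p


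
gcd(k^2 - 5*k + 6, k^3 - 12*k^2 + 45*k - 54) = k - 3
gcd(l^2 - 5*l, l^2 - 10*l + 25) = l - 5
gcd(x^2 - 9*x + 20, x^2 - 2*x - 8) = x - 4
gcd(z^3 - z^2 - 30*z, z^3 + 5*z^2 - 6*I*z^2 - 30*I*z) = z^2 + 5*z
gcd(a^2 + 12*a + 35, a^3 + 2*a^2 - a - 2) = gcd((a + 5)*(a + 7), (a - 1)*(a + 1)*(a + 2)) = 1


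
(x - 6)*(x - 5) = x^2 - 11*x + 30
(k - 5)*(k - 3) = k^2 - 8*k + 15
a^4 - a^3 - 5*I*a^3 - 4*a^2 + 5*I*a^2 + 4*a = a*(a - 1)*(a - 4*I)*(a - I)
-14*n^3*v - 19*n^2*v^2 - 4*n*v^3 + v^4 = v*(-7*n + v)*(n + v)*(2*n + v)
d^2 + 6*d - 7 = (d - 1)*(d + 7)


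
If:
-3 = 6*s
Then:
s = -1/2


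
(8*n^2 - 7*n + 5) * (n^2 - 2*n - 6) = 8*n^4 - 23*n^3 - 29*n^2 + 32*n - 30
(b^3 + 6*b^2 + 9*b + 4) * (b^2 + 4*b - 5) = b^5 + 10*b^4 + 28*b^3 + 10*b^2 - 29*b - 20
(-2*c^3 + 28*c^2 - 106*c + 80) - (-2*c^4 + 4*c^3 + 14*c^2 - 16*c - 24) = 2*c^4 - 6*c^3 + 14*c^2 - 90*c + 104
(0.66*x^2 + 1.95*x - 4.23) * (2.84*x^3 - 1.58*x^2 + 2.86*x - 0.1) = 1.8744*x^5 + 4.4952*x^4 - 13.2066*x^3 + 12.1944*x^2 - 12.2928*x + 0.423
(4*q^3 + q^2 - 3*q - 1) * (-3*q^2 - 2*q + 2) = -12*q^5 - 11*q^4 + 15*q^3 + 11*q^2 - 4*q - 2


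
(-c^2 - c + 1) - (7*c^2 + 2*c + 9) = -8*c^2 - 3*c - 8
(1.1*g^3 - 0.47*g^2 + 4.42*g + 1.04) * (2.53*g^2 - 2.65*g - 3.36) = 2.783*g^5 - 4.1041*g^4 + 8.7321*g^3 - 7.5026*g^2 - 17.6072*g - 3.4944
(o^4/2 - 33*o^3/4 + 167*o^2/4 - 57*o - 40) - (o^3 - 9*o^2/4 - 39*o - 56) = o^4/2 - 37*o^3/4 + 44*o^2 - 18*o + 16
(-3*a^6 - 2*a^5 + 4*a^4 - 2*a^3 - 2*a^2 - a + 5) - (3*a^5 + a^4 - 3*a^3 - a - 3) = -3*a^6 - 5*a^5 + 3*a^4 + a^3 - 2*a^2 + 8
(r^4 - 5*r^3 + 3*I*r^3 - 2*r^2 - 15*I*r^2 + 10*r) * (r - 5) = r^5 - 10*r^4 + 3*I*r^4 + 23*r^3 - 30*I*r^3 + 20*r^2 + 75*I*r^2 - 50*r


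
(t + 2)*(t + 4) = t^2 + 6*t + 8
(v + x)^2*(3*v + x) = 3*v^3 + 7*v^2*x + 5*v*x^2 + x^3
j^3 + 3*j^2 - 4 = (j - 1)*(j + 2)^2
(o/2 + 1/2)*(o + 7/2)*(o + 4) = o^3/2 + 17*o^2/4 + 43*o/4 + 7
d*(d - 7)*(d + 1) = d^3 - 6*d^2 - 7*d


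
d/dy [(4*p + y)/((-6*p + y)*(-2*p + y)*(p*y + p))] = (-(2*p - y)*(4*p + y)*(6*p - y) + (2*p - y)*(4*p + y)*(y + 1) + (2*p - y)*(6*p - y)*(y + 1) + (4*p + y)*(6*p - y)*(y + 1))/(p*(2*p - y)^2*(6*p - y)^2*(y + 1)^2)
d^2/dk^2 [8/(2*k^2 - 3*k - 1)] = 16*(4*k^2 - 6*k - (4*k - 3)^2 - 2)/(-2*k^2 + 3*k + 1)^3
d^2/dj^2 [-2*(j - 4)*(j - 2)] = -4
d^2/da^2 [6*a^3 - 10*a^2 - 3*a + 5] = 36*a - 20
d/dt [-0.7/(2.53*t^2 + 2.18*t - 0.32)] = (3.542*t + 1.526)/(2.53*t^2 + 2.18*t - 0.32)^2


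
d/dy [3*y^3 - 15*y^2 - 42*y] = 9*y^2 - 30*y - 42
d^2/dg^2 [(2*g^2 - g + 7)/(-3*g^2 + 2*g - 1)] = 2*(-3*g^3 - 171*g^2 + 117*g - 7)/(27*g^6 - 54*g^5 + 63*g^4 - 44*g^3 + 21*g^2 - 6*g + 1)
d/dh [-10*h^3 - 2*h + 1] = -30*h^2 - 2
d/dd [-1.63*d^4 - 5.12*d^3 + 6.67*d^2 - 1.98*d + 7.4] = -6.52*d^3 - 15.36*d^2 + 13.34*d - 1.98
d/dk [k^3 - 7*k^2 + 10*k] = 3*k^2 - 14*k + 10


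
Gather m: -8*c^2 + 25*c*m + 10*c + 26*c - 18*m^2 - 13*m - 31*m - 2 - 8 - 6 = -8*c^2 + 36*c - 18*m^2 + m*(25*c - 44) - 16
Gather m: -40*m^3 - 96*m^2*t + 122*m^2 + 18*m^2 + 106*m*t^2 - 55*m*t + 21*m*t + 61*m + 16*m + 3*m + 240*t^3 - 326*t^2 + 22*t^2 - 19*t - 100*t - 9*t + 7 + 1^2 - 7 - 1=-40*m^3 + m^2*(140 - 96*t) + m*(106*t^2 - 34*t + 80) + 240*t^3 - 304*t^2 - 128*t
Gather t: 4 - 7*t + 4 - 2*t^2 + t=-2*t^2 - 6*t + 8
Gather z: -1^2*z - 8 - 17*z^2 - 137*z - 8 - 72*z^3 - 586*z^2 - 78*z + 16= -72*z^3 - 603*z^2 - 216*z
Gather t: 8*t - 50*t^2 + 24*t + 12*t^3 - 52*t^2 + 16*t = 12*t^3 - 102*t^2 + 48*t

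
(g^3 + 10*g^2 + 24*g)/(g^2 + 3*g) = (g^2 + 10*g + 24)/(g + 3)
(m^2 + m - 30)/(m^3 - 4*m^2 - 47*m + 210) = (m + 6)/(m^2 + m - 42)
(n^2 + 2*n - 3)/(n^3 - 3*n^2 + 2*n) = (n + 3)/(n*(n - 2))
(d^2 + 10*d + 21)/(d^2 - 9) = (d + 7)/(d - 3)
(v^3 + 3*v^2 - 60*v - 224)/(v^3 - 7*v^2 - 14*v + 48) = (v^2 + 11*v + 28)/(v^2 + v - 6)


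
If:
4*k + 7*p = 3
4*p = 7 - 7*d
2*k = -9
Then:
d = -5/7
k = -9/2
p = 3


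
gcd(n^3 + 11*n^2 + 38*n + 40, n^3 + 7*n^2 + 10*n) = n^2 + 7*n + 10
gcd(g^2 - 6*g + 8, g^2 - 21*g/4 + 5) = g - 4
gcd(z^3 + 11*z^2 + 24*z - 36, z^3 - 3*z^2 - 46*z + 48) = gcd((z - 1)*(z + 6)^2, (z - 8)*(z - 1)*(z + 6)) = z^2 + 5*z - 6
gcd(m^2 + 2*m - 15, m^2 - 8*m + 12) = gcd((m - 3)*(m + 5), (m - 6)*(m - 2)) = 1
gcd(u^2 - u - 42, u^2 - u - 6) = 1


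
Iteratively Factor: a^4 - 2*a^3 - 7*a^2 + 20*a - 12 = (a - 2)*(a^3 - 7*a + 6) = (a - 2)^2*(a^2 + 2*a - 3) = (a - 2)^2*(a - 1)*(a + 3)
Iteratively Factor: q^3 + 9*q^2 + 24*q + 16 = (q + 4)*(q^2 + 5*q + 4) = (q + 1)*(q + 4)*(q + 4)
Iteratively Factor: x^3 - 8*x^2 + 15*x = (x - 5)*(x^2 - 3*x) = (x - 5)*(x - 3)*(x)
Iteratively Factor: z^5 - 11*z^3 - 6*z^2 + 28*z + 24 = (z + 2)*(z^4 - 2*z^3 - 7*z^2 + 8*z + 12) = (z + 2)^2*(z^3 - 4*z^2 + z + 6) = (z - 3)*(z + 2)^2*(z^2 - z - 2) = (z - 3)*(z - 2)*(z + 2)^2*(z + 1)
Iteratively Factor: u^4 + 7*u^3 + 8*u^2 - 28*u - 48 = (u + 4)*(u^3 + 3*u^2 - 4*u - 12) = (u + 2)*(u + 4)*(u^2 + u - 6) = (u + 2)*(u + 3)*(u + 4)*(u - 2)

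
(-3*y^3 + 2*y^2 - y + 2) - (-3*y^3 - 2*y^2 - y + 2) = 4*y^2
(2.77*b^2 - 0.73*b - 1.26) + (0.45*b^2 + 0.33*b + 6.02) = 3.22*b^2 - 0.4*b + 4.76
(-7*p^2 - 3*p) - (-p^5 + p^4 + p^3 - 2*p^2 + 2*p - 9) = p^5 - p^4 - p^3 - 5*p^2 - 5*p + 9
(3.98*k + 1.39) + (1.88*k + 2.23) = 5.86*k + 3.62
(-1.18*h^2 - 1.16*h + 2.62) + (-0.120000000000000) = -1.18*h^2 - 1.16*h + 2.5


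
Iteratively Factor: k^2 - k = (k)*(k - 1)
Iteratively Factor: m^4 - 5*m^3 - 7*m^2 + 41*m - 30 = (m - 1)*(m^3 - 4*m^2 - 11*m + 30) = (m - 5)*(m - 1)*(m^2 + m - 6) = (m - 5)*(m - 1)*(m + 3)*(m - 2)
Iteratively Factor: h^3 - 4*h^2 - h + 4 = (h - 1)*(h^2 - 3*h - 4) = (h - 1)*(h + 1)*(h - 4)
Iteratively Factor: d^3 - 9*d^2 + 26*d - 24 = (d - 2)*(d^2 - 7*d + 12) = (d - 4)*(d - 2)*(d - 3)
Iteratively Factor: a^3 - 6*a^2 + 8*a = (a)*(a^2 - 6*a + 8) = a*(a - 4)*(a - 2)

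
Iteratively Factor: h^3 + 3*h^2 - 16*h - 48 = (h + 3)*(h^2 - 16) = (h + 3)*(h + 4)*(h - 4)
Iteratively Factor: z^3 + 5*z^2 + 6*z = (z)*(z^2 + 5*z + 6) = z*(z + 3)*(z + 2)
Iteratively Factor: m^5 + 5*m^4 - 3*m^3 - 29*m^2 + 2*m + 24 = (m - 2)*(m^4 + 7*m^3 + 11*m^2 - 7*m - 12) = (m - 2)*(m + 4)*(m^3 + 3*m^2 - m - 3) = (m - 2)*(m + 1)*(m + 4)*(m^2 + 2*m - 3) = (m - 2)*(m + 1)*(m + 3)*(m + 4)*(m - 1)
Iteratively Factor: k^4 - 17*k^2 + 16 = (k + 1)*(k^3 - k^2 - 16*k + 16) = (k - 4)*(k + 1)*(k^2 + 3*k - 4) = (k - 4)*(k - 1)*(k + 1)*(k + 4)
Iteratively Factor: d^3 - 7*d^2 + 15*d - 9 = (d - 3)*(d^2 - 4*d + 3) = (d - 3)*(d - 1)*(d - 3)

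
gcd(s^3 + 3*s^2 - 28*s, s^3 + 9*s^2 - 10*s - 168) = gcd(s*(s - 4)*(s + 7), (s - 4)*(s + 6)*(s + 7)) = s^2 + 3*s - 28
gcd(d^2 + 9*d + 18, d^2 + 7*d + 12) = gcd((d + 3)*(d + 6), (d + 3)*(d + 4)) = d + 3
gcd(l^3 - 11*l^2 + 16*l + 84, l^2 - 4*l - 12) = l^2 - 4*l - 12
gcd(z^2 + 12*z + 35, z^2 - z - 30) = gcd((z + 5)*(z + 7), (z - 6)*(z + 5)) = z + 5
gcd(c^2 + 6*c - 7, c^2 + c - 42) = c + 7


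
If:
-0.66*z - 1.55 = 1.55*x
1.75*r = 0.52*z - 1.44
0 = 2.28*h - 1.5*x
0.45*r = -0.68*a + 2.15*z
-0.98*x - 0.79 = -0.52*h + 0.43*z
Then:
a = -2.30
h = -0.39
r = -1.11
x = -0.59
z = -0.96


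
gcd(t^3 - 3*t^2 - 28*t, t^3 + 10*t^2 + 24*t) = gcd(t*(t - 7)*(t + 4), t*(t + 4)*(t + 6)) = t^2 + 4*t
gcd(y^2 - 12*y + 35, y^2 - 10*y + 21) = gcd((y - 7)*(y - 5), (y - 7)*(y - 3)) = y - 7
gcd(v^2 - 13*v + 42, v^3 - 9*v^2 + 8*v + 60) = v - 6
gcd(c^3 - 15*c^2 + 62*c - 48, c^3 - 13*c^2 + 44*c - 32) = c^2 - 9*c + 8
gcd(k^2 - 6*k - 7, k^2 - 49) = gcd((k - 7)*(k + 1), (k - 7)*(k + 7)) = k - 7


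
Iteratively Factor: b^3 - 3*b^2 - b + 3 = (b - 1)*(b^2 - 2*b - 3) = (b - 3)*(b - 1)*(b + 1)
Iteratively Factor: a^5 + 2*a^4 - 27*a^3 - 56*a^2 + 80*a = (a)*(a^4 + 2*a^3 - 27*a^2 - 56*a + 80) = a*(a - 5)*(a^3 + 7*a^2 + 8*a - 16) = a*(a - 5)*(a - 1)*(a^2 + 8*a + 16) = a*(a - 5)*(a - 1)*(a + 4)*(a + 4)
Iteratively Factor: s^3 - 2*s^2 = (s)*(s^2 - 2*s) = s*(s - 2)*(s)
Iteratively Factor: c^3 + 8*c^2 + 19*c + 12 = (c + 3)*(c^2 + 5*c + 4) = (c + 1)*(c + 3)*(c + 4)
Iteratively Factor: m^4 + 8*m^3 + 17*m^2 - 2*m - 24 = (m + 2)*(m^3 + 6*m^2 + 5*m - 12) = (m - 1)*(m + 2)*(m^2 + 7*m + 12) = (m - 1)*(m + 2)*(m + 3)*(m + 4)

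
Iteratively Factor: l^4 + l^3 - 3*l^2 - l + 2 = (l - 1)*(l^3 + 2*l^2 - l - 2) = (l - 1)^2*(l^2 + 3*l + 2) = (l - 1)^2*(l + 2)*(l + 1)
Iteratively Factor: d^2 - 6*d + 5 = (d - 5)*(d - 1)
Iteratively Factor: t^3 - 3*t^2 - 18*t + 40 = (t - 5)*(t^2 + 2*t - 8) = (t - 5)*(t + 4)*(t - 2)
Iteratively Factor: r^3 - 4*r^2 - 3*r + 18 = (r - 3)*(r^2 - r - 6) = (r - 3)*(r + 2)*(r - 3)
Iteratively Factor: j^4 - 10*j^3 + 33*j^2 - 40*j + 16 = (j - 1)*(j^3 - 9*j^2 + 24*j - 16) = (j - 4)*(j - 1)*(j^2 - 5*j + 4) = (j - 4)^2*(j - 1)*(j - 1)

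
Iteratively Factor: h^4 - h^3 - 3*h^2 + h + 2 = (h + 1)*(h^3 - 2*h^2 - h + 2) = (h - 1)*(h + 1)*(h^2 - h - 2) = (h - 1)*(h + 1)^2*(h - 2)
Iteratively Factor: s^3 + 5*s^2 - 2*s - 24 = (s - 2)*(s^2 + 7*s + 12) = (s - 2)*(s + 4)*(s + 3)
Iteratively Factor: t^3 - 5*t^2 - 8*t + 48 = (t + 3)*(t^2 - 8*t + 16) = (t - 4)*(t + 3)*(t - 4)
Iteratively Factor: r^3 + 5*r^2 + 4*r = (r + 4)*(r^2 + r) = (r + 1)*(r + 4)*(r)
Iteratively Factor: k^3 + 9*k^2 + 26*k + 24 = (k + 4)*(k^2 + 5*k + 6) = (k + 2)*(k + 4)*(k + 3)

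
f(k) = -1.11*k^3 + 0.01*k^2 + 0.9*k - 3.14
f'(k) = -3.33*k^2 + 0.02*k + 0.9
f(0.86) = -3.06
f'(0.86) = -1.55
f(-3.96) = 62.38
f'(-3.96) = -51.40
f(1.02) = -3.39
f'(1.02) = -2.54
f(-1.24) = -2.12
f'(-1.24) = -4.25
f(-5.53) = 179.90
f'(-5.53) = -101.04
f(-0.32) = -3.39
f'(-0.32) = 0.55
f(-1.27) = -1.99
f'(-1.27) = -4.50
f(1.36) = -4.69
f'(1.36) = -5.23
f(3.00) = -30.32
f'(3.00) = -29.01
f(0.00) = -3.14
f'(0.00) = 0.90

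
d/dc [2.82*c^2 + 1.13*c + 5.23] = 5.64*c + 1.13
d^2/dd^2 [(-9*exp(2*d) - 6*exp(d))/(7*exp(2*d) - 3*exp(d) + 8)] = (-483*exp(4*d) + 1809*exp(3*d) + 2664*exp(2*d) - 2448*exp(d) - 384)*exp(d)/(343*exp(6*d) - 441*exp(5*d) + 1365*exp(4*d) - 1035*exp(3*d) + 1560*exp(2*d) - 576*exp(d) + 512)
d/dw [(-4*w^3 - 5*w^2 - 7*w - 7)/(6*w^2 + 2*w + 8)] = (-12*w^4 - 8*w^3 - 32*w^2 + 2*w - 21)/(2*(9*w^4 + 6*w^3 + 25*w^2 + 8*w + 16))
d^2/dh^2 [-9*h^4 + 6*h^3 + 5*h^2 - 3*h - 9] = -108*h^2 + 36*h + 10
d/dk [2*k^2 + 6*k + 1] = 4*k + 6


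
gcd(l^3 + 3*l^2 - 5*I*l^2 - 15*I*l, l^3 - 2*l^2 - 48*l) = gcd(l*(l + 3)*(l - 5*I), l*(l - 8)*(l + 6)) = l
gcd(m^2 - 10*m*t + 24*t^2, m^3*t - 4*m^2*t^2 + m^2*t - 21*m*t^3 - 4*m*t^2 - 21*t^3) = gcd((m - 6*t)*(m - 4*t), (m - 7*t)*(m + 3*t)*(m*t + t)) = 1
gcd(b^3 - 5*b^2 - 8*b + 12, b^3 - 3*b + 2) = b^2 + b - 2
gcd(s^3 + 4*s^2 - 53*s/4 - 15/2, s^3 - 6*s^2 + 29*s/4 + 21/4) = s + 1/2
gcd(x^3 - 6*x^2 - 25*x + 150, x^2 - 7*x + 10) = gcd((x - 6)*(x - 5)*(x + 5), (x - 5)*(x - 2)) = x - 5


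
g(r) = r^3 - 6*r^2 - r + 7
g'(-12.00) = 575.00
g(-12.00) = -2573.00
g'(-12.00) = 575.00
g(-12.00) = -2573.00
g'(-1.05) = 14.91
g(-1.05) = 0.28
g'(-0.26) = 2.32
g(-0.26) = 6.84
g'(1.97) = -13.00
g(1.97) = -10.61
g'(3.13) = -9.17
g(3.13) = -24.25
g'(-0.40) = 4.28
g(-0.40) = 6.38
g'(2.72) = -11.44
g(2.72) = -19.99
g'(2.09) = -12.98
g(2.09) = -12.17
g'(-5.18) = 141.66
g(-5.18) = -287.81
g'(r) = 3*r^2 - 12*r - 1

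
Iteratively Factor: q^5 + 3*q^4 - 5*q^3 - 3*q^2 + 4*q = (q)*(q^4 + 3*q^3 - 5*q^2 - 3*q + 4) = q*(q + 1)*(q^3 + 2*q^2 - 7*q + 4) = q*(q - 1)*(q + 1)*(q^2 + 3*q - 4) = q*(q - 1)^2*(q + 1)*(q + 4)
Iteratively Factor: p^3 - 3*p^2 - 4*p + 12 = (p - 2)*(p^2 - p - 6) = (p - 2)*(p + 2)*(p - 3)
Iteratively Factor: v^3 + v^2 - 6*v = (v)*(v^2 + v - 6) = v*(v + 3)*(v - 2)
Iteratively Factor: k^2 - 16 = (k + 4)*(k - 4)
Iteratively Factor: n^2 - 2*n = (n - 2)*(n)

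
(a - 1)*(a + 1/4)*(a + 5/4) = a^3 + a^2/2 - 19*a/16 - 5/16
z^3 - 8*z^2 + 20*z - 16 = (z - 4)*(z - 2)^2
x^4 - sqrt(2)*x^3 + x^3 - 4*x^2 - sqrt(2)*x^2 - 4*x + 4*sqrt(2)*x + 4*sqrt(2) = (x - 2)*(x + 1)*(x + 2)*(x - sqrt(2))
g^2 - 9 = (g - 3)*(g + 3)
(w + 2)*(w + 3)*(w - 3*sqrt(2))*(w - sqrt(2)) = w^4 - 4*sqrt(2)*w^3 + 5*w^3 - 20*sqrt(2)*w^2 + 12*w^2 - 24*sqrt(2)*w + 30*w + 36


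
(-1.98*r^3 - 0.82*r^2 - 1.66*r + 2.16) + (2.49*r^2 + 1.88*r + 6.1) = -1.98*r^3 + 1.67*r^2 + 0.22*r + 8.26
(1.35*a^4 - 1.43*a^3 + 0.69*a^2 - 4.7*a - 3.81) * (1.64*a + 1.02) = 2.214*a^5 - 0.9682*a^4 - 0.327*a^3 - 7.0042*a^2 - 11.0424*a - 3.8862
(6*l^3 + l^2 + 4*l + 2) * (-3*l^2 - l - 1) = -18*l^5 - 9*l^4 - 19*l^3 - 11*l^2 - 6*l - 2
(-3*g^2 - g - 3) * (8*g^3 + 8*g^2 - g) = -24*g^5 - 32*g^4 - 29*g^3 - 23*g^2 + 3*g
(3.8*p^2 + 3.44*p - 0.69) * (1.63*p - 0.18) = 6.194*p^3 + 4.9232*p^2 - 1.7439*p + 0.1242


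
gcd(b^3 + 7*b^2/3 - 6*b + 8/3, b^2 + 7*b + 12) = b + 4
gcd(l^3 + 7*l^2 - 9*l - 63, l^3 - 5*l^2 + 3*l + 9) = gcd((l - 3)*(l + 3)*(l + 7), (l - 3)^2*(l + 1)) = l - 3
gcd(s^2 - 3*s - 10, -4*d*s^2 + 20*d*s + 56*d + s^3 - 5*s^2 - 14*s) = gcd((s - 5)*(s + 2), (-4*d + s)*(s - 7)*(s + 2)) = s + 2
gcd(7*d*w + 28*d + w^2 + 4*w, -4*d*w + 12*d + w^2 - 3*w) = 1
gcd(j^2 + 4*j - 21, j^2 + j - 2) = 1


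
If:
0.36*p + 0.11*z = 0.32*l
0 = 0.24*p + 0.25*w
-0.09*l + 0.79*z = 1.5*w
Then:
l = -0.294117647058824*z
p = -0.566993464052288*z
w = 0.544313725490196*z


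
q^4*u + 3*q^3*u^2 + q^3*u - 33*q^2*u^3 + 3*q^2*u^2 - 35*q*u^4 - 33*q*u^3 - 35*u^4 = (q - 5*u)*(q + u)*(q + 7*u)*(q*u + u)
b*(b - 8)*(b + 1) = b^3 - 7*b^2 - 8*b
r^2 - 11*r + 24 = (r - 8)*(r - 3)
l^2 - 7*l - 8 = (l - 8)*(l + 1)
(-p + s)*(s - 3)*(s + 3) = -p*s^2 + 9*p + s^3 - 9*s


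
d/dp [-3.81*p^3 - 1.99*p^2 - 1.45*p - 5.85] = -11.43*p^2 - 3.98*p - 1.45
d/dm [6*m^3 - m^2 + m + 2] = 18*m^2 - 2*m + 1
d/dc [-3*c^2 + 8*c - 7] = 8 - 6*c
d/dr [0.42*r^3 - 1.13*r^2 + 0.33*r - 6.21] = 1.26*r^2 - 2.26*r + 0.33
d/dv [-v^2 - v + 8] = -2*v - 1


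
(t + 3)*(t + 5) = t^2 + 8*t + 15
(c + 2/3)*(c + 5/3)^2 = c^3 + 4*c^2 + 5*c + 50/27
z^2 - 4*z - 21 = (z - 7)*(z + 3)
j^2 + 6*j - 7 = (j - 1)*(j + 7)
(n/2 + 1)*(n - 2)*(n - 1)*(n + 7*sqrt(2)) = n^4/2 - n^3/2 + 7*sqrt(2)*n^3/2 - 7*sqrt(2)*n^2/2 - 2*n^2 - 14*sqrt(2)*n + 2*n + 14*sqrt(2)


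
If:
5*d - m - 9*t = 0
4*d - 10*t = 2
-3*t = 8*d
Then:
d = 3/46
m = 87/46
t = -4/23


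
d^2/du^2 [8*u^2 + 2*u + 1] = 16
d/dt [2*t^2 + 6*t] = 4*t + 6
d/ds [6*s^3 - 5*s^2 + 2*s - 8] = 18*s^2 - 10*s + 2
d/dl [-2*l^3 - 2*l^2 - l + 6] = -6*l^2 - 4*l - 1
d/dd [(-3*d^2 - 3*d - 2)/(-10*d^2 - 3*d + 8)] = (-21*d^2 - 88*d - 30)/(100*d^4 + 60*d^3 - 151*d^2 - 48*d + 64)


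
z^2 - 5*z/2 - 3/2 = (z - 3)*(z + 1/2)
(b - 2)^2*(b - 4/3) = b^3 - 16*b^2/3 + 28*b/3 - 16/3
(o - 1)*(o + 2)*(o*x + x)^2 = o^4*x^2 + 3*o^3*x^2 + o^2*x^2 - 3*o*x^2 - 2*x^2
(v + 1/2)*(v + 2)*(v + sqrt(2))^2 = v^4 + 5*v^3/2 + 2*sqrt(2)*v^3 + 3*v^2 + 5*sqrt(2)*v^2 + 2*sqrt(2)*v + 5*v + 2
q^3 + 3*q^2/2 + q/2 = q*(q + 1/2)*(q + 1)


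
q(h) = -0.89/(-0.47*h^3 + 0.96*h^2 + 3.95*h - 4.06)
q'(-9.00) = -0.00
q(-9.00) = -0.00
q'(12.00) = -0.00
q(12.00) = 0.00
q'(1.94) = 0.15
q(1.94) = -0.24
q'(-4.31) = -0.02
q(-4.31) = -0.03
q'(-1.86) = -0.16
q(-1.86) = 0.18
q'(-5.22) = -0.01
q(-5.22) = -0.01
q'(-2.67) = -7.14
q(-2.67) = -0.75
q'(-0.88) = 0.02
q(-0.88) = 0.14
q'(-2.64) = -13.46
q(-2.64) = -1.05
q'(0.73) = 5.70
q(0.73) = 1.05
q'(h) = -0.89*(1.41*h^2 - 1.92*h - 3.95)/(-0.47*h^3 + 0.96*h^2 + 3.95*h - 4.06)^2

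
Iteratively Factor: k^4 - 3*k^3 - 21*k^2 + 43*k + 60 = (k - 3)*(k^3 - 21*k - 20) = (k - 3)*(k + 4)*(k^2 - 4*k - 5) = (k - 5)*(k - 3)*(k + 4)*(k + 1)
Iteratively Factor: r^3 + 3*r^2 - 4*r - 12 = (r - 2)*(r^2 + 5*r + 6) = (r - 2)*(r + 2)*(r + 3)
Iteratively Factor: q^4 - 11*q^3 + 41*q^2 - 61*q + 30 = (q - 3)*(q^3 - 8*q^2 + 17*q - 10) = (q - 3)*(q - 1)*(q^2 - 7*q + 10) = (q - 5)*(q - 3)*(q - 1)*(q - 2)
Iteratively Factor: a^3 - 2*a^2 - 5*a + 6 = (a + 2)*(a^2 - 4*a + 3) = (a - 1)*(a + 2)*(a - 3)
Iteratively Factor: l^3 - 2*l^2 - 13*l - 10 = (l - 5)*(l^2 + 3*l + 2) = (l - 5)*(l + 1)*(l + 2)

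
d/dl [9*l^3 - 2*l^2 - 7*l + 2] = 27*l^2 - 4*l - 7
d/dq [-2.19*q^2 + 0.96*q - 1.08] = 0.96 - 4.38*q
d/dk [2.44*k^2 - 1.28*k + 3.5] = 4.88*k - 1.28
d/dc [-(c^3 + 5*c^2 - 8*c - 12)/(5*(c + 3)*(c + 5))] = (-c^4 - 16*c^3 - 93*c^2 - 174*c + 24)/(5*(c^4 + 16*c^3 + 94*c^2 + 240*c + 225))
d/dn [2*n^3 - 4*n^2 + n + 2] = 6*n^2 - 8*n + 1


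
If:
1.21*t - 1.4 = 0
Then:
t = 1.16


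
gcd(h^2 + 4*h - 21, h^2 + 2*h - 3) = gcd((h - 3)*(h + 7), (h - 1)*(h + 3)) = 1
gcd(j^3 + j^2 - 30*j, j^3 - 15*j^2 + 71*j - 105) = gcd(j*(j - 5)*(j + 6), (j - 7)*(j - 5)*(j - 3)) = j - 5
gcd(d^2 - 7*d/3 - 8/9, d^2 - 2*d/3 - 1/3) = d + 1/3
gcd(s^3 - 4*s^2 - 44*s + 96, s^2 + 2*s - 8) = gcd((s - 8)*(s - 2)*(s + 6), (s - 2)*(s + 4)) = s - 2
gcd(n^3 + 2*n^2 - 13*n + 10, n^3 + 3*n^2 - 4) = n - 1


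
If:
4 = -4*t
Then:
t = -1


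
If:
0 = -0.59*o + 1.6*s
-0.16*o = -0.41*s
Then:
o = 0.00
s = 0.00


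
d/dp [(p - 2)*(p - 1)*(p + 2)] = 3*p^2 - 2*p - 4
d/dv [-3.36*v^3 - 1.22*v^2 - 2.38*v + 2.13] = -10.08*v^2 - 2.44*v - 2.38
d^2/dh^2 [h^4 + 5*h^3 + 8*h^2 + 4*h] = 12*h^2 + 30*h + 16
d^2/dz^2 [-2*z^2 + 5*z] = -4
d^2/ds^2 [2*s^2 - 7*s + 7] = 4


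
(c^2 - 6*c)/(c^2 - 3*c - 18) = c/(c + 3)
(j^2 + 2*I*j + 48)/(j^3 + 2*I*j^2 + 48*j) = 1/j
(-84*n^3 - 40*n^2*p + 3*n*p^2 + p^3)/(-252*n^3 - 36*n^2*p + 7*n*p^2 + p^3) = (2*n + p)/(6*n + p)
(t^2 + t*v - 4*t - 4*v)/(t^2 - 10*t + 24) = (t + v)/(t - 6)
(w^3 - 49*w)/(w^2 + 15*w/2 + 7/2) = 2*w*(w - 7)/(2*w + 1)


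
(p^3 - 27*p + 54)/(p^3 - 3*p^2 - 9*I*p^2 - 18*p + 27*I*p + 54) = (p^2 + 3*p - 18)/(p^2 - 9*I*p - 18)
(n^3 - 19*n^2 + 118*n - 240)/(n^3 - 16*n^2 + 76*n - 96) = (n - 5)/(n - 2)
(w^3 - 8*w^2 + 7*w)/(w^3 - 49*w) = (w - 1)/(w + 7)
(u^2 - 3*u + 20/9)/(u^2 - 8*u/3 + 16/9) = (3*u - 5)/(3*u - 4)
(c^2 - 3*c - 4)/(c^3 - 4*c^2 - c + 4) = 1/(c - 1)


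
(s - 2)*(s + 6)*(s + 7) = s^3 + 11*s^2 + 16*s - 84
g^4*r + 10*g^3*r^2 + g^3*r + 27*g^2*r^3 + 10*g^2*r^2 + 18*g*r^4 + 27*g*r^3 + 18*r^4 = (g + r)*(g + 3*r)*(g + 6*r)*(g*r + r)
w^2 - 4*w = w*(w - 4)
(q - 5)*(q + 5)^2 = q^3 + 5*q^2 - 25*q - 125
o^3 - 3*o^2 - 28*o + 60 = (o - 6)*(o - 2)*(o + 5)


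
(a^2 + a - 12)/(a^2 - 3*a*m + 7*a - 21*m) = (a^2 + a - 12)/(a^2 - 3*a*m + 7*a - 21*m)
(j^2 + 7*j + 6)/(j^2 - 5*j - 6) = (j + 6)/(j - 6)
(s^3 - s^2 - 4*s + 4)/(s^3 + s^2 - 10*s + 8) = (s + 2)/(s + 4)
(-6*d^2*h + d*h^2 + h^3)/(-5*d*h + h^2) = (6*d^2 - d*h - h^2)/(5*d - h)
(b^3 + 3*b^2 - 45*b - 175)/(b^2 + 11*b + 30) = (b^2 - 2*b - 35)/(b + 6)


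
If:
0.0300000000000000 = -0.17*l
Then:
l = -0.18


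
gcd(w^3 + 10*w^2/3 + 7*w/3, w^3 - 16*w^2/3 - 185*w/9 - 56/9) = w + 7/3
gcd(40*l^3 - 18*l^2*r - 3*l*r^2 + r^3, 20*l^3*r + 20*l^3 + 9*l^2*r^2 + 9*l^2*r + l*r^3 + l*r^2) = 4*l + r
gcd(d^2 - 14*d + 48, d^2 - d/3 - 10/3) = 1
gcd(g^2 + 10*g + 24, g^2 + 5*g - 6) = g + 6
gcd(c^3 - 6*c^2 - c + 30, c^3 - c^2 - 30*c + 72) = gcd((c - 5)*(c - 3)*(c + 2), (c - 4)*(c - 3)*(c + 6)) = c - 3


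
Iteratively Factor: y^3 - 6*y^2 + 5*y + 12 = (y + 1)*(y^2 - 7*y + 12) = (y - 3)*(y + 1)*(y - 4)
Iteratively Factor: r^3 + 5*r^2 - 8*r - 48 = (r - 3)*(r^2 + 8*r + 16) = (r - 3)*(r + 4)*(r + 4)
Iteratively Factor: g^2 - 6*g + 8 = (g - 4)*(g - 2)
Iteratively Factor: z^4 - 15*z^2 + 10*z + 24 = (z - 2)*(z^3 + 2*z^2 - 11*z - 12) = (z - 3)*(z - 2)*(z^2 + 5*z + 4) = (z - 3)*(z - 2)*(z + 1)*(z + 4)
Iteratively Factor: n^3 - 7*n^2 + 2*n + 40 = (n - 4)*(n^2 - 3*n - 10) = (n - 4)*(n + 2)*(n - 5)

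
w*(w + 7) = w^2 + 7*w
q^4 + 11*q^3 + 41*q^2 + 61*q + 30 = (q + 1)*(q + 2)*(q + 3)*(q + 5)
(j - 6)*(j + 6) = j^2 - 36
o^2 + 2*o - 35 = (o - 5)*(o + 7)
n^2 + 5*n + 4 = (n + 1)*(n + 4)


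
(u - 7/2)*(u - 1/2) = u^2 - 4*u + 7/4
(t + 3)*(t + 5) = t^2 + 8*t + 15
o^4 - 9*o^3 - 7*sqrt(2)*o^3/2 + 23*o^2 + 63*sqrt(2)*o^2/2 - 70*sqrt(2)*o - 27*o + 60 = (o - 5)*(o - 4)*(o - 3*sqrt(2))*(o - sqrt(2)/2)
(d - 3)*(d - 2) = d^2 - 5*d + 6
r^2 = r^2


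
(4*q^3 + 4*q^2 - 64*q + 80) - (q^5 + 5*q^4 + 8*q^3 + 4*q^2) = -q^5 - 5*q^4 - 4*q^3 - 64*q + 80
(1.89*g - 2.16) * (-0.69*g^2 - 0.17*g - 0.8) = -1.3041*g^3 + 1.1691*g^2 - 1.1448*g + 1.728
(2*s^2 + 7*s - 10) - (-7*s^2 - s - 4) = 9*s^2 + 8*s - 6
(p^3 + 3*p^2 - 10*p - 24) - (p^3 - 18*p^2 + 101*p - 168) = 21*p^2 - 111*p + 144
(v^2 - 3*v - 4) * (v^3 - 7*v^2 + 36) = v^5 - 10*v^4 + 17*v^3 + 64*v^2 - 108*v - 144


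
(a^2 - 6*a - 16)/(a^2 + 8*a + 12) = (a - 8)/(a + 6)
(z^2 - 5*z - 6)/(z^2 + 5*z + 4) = (z - 6)/(z + 4)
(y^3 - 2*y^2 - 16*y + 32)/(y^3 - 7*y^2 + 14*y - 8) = (y + 4)/(y - 1)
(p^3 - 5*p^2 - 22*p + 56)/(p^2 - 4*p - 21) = (p^2 + 2*p - 8)/(p + 3)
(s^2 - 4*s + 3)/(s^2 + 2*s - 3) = (s - 3)/(s + 3)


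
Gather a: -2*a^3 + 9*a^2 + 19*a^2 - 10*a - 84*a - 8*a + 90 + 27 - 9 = -2*a^3 + 28*a^2 - 102*a + 108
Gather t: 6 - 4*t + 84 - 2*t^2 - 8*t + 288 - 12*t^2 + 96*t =-14*t^2 + 84*t + 378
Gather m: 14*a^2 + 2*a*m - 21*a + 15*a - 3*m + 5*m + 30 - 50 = 14*a^2 - 6*a + m*(2*a + 2) - 20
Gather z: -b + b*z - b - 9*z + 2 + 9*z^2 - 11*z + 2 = -2*b + 9*z^2 + z*(b - 20) + 4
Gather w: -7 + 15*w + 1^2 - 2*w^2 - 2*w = -2*w^2 + 13*w - 6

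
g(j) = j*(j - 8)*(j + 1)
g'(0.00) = -8.00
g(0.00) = 0.00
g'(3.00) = -23.00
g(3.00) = -60.00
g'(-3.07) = 63.25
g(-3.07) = -70.35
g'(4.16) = -14.32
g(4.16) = -82.43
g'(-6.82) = 227.02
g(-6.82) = -588.24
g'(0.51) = -14.36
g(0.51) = -5.77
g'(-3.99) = 95.62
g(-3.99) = -143.04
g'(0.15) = -10.03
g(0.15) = -1.35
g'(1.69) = -23.09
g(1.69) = -28.69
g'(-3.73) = 85.96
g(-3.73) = -119.45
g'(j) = j*(j - 8) + j*(j + 1) + (j - 8)*(j + 1)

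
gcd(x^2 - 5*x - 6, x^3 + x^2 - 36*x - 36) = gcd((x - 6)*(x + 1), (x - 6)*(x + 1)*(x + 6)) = x^2 - 5*x - 6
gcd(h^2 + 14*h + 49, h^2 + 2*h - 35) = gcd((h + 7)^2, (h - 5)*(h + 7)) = h + 7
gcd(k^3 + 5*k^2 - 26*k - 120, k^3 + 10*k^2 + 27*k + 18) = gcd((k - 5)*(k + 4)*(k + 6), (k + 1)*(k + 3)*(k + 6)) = k + 6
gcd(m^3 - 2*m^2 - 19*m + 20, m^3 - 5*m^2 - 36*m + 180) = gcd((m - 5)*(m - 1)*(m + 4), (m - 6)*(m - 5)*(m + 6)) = m - 5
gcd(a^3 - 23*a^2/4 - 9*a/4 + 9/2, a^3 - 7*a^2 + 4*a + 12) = a^2 - 5*a - 6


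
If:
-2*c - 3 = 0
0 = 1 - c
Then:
No Solution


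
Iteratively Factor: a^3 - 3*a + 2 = (a + 2)*(a^2 - 2*a + 1) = (a - 1)*(a + 2)*(a - 1)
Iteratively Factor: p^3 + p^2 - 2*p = (p + 2)*(p^2 - p) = (p - 1)*(p + 2)*(p)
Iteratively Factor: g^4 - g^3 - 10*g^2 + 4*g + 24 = (g + 2)*(g^3 - 3*g^2 - 4*g + 12) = (g + 2)^2*(g^2 - 5*g + 6) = (g - 3)*(g + 2)^2*(g - 2)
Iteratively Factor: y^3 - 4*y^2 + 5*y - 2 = (y - 1)*(y^2 - 3*y + 2) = (y - 2)*(y - 1)*(y - 1)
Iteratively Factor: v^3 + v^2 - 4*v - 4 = (v - 2)*(v^2 + 3*v + 2) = (v - 2)*(v + 1)*(v + 2)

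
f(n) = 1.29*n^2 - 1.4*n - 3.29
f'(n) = 2.58*n - 1.4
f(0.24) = -3.55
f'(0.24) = -0.78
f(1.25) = -3.02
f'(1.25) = 1.82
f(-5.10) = 37.40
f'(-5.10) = -14.56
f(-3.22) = 14.59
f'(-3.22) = -9.71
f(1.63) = -2.14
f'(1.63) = 2.81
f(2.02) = -0.85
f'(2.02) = 3.81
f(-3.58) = 18.26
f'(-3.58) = -10.64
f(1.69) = -1.97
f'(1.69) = 2.96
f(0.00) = -3.29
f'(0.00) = -1.40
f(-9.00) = 113.80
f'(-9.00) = -24.62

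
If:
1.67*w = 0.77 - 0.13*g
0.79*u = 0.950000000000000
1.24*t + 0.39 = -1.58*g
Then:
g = 5.92307692307692 - 12.8461538461538*w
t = 16.3684863523573*w - 7.86166253101737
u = 1.20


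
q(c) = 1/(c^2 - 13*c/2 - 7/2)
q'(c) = (13/2 - 2*c)/(c^2 - 13*c/2 - 7/2)^2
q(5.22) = -0.10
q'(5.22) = -0.04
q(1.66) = -0.09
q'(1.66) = 0.02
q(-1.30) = 0.15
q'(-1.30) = 0.21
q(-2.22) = 0.06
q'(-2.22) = 0.04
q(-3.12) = 0.04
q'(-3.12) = 0.02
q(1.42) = -0.09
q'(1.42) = 0.03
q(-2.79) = 0.04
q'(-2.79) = 0.02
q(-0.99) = 0.26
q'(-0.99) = 0.55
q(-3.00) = 0.04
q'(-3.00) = 0.02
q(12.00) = 0.02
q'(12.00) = 0.00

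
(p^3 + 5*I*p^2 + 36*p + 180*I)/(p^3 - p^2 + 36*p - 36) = (p + 5*I)/(p - 1)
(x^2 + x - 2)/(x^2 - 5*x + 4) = (x + 2)/(x - 4)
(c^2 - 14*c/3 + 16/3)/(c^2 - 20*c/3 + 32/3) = (c - 2)/(c - 4)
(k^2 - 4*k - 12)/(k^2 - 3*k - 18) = (k + 2)/(k + 3)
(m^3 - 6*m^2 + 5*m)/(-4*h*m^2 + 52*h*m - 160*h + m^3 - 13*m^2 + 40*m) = m*(1 - m)/(4*h*m - 32*h - m^2 + 8*m)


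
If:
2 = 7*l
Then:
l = 2/7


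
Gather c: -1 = -1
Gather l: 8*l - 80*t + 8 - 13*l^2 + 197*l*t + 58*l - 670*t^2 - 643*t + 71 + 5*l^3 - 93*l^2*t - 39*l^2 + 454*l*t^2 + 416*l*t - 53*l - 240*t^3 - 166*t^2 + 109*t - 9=5*l^3 + l^2*(-93*t - 52) + l*(454*t^2 + 613*t + 13) - 240*t^3 - 836*t^2 - 614*t + 70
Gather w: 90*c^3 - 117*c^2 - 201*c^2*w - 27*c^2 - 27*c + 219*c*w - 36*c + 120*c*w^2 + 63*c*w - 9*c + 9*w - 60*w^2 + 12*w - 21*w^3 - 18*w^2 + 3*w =90*c^3 - 144*c^2 - 72*c - 21*w^3 + w^2*(120*c - 78) + w*(-201*c^2 + 282*c + 24)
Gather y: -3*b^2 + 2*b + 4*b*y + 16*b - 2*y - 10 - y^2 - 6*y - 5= -3*b^2 + 18*b - y^2 + y*(4*b - 8) - 15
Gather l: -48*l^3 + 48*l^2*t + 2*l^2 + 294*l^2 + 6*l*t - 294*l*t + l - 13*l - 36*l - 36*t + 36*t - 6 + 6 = -48*l^3 + l^2*(48*t + 296) + l*(-288*t - 48)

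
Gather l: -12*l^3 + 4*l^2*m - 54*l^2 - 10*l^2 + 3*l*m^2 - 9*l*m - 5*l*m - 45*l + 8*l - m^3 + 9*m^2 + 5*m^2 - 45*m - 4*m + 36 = -12*l^3 + l^2*(4*m - 64) + l*(3*m^2 - 14*m - 37) - m^3 + 14*m^2 - 49*m + 36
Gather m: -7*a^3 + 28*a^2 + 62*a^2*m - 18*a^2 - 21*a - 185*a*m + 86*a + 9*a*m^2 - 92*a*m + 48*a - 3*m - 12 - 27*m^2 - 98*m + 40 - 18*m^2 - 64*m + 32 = -7*a^3 + 10*a^2 + 113*a + m^2*(9*a - 45) + m*(62*a^2 - 277*a - 165) + 60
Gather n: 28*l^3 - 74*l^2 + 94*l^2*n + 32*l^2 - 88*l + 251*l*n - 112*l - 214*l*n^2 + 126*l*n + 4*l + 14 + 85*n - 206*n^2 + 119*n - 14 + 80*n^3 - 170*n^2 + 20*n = 28*l^3 - 42*l^2 - 196*l + 80*n^3 + n^2*(-214*l - 376) + n*(94*l^2 + 377*l + 224)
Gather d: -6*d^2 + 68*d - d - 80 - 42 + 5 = -6*d^2 + 67*d - 117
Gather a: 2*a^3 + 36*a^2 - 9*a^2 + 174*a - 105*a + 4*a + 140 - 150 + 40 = 2*a^3 + 27*a^2 + 73*a + 30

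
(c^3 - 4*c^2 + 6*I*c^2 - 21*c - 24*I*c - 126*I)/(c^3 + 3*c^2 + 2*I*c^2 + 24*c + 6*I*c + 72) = (c - 7)/(c - 4*I)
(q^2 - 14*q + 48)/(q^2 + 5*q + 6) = (q^2 - 14*q + 48)/(q^2 + 5*q + 6)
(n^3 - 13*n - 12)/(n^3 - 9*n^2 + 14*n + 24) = (n + 3)/(n - 6)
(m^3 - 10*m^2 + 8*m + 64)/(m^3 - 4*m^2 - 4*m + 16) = (m - 8)/(m - 2)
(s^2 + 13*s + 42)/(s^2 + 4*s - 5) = (s^2 + 13*s + 42)/(s^2 + 4*s - 5)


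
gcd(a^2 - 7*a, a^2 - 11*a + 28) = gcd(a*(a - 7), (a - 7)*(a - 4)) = a - 7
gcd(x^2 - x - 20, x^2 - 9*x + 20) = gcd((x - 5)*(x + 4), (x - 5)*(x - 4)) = x - 5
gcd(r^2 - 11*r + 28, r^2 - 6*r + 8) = r - 4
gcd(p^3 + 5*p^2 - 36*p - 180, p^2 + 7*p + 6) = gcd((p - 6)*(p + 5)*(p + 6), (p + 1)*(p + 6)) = p + 6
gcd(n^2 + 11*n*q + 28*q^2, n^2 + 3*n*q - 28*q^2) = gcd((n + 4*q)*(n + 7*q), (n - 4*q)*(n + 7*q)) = n + 7*q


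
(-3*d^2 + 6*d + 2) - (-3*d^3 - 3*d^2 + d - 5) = 3*d^3 + 5*d + 7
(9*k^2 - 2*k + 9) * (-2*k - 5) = -18*k^3 - 41*k^2 - 8*k - 45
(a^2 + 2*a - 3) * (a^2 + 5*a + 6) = a^4 + 7*a^3 + 13*a^2 - 3*a - 18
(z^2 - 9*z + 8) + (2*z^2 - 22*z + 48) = 3*z^2 - 31*z + 56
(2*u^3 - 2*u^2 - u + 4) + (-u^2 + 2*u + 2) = 2*u^3 - 3*u^2 + u + 6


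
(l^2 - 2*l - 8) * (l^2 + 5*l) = l^4 + 3*l^3 - 18*l^2 - 40*l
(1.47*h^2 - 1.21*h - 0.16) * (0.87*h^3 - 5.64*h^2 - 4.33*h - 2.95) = 1.2789*h^5 - 9.3435*h^4 + 0.3201*h^3 + 1.8052*h^2 + 4.2623*h + 0.472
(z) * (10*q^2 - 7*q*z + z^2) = 10*q^2*z - 7*q*z^2 + z^3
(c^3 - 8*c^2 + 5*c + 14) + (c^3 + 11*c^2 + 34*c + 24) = 2*c^3 + 3*c^2 + 39*c + 38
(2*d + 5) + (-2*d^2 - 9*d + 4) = -2*d^2 - 7*d + 9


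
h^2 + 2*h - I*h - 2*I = (h + 2)*(h - I)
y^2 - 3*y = y*(y - 3)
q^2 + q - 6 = (q - 2)*(q + 3)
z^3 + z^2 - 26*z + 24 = (z - 4)*(z - 1)*(z + 6)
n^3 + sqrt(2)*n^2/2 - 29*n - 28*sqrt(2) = (n - 4*sqrt(2))*(n + sqrt(2))*(n + 7*sqrt(2)/2)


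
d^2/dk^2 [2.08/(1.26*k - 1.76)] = 6.604416/(1.26*k - 1.76)^3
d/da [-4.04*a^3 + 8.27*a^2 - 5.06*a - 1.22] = -12.12*a^2 + 16.54*a - 5.06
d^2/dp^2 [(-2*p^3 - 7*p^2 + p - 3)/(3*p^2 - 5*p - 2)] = 2*(-158*p^3 - 267*p^2 + 129*p - 131)/(27*p^6 - 135*p^5 + 171*p^4 + 55*p^3 - 114*p^2 - 60*p - 8)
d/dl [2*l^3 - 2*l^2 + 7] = 2*l*(3*l - 2)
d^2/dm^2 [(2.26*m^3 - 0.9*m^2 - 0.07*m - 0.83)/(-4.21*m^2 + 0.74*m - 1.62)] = (-2.8421709430404e-14*m^4 + 36.441246*m^3 + 67.692666*m^2 - 53.96604*m - 5.520764)/(74.618461*m^6 - 39.347502*m^5 + 93.055314*m^4 - 30.686912*m^3 + 35.807508*m^2 - 5.826168*m + 4.251528)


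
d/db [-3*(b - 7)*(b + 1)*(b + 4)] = -9*b^2 + 12*b + 93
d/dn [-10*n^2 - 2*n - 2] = -20*n - 2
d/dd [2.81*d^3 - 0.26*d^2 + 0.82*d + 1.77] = 8.43*d^2 - 0.52*d + 0.82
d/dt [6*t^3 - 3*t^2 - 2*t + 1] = 18*t^2 - 6*t - 2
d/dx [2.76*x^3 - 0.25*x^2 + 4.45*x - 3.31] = 8.28*x^2 - 0.5*x + 4.45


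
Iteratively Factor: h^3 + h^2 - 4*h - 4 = (h + 1)*(h^2 - 4) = (h + 1)*(h + 2)*(h - 2)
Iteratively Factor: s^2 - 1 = (s + 1)*(s - 1)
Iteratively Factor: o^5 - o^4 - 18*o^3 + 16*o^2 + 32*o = (o + 4)*(o^4 - 5*o^3 + 2*o^2 + 8*o) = (o - 4)*(o + 4)*(o^3 - o^2 - 2*o) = (o - 4)*(o + 1)*(o + 4)*(o^2 - 2*o) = (o - 4)*(o - 2)*(o + 1)*(o + 4)*(o)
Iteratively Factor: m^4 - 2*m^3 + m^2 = (m)*(m^3 - 2*m^2 + m) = m*(m - 1)*(m^2 - m) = m^2*(m - 1)*(m - 1)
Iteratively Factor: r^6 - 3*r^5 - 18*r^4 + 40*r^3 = (r + 4)*(r^5 - 7*r^4 + 10*r^3) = r*(r + 4)*(r^4 - 7*r^3 + 10*r^2) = r*(r - 2)*(r + 4)*(r^3 - 5*r^2) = r*(r - 5)*(r - 2)*(r + 4)*(r^2) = r^2*(r - 5)*(r - 2)*(r + 4)*(r)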